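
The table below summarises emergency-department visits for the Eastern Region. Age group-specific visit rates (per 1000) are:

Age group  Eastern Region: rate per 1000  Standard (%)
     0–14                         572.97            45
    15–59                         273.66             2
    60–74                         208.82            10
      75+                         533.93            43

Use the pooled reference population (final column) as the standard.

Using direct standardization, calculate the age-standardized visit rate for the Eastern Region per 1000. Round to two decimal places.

Standard weights: 0.45, 0.02, 0.10, 0.43.
Standardized rate: 0.4500×572.97 + 0.0200×273.66 + 0.1000×208.82 + 0.4300×533.93 = 513.7816 per 1000.

513.78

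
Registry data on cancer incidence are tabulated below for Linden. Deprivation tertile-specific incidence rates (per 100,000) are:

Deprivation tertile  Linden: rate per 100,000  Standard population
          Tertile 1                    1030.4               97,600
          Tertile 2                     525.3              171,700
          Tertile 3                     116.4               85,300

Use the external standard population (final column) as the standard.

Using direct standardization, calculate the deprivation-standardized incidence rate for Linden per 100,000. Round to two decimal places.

Standard total = 354,600; weights = 0.2752, 0.4842, 0.2406.
Standardized rate: 0.2752×1030.4 + 0.4842×525.3 + 0.2406×116.4 = 565.9616 per 100,000.

565.96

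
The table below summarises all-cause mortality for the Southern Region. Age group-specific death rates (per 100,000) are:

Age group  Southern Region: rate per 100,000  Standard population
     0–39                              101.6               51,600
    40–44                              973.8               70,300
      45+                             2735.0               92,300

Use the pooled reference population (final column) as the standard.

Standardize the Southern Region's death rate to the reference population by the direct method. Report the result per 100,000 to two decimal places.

1522.60

Standard total = 214,200; weights = 0.2409, 0.3282, 0.4309.
Standardized rate: 0.2409×101.6 + 0.3282×973.8 + 0.4309×2735.0 = 1522.6013 per 100,000.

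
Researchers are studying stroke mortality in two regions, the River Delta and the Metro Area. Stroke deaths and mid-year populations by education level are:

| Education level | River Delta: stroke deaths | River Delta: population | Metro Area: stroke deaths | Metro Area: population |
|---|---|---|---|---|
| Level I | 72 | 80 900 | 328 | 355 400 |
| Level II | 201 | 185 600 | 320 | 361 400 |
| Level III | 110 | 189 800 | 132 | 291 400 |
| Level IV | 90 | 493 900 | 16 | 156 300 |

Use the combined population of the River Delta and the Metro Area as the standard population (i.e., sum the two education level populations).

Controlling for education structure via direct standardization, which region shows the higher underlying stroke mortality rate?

Education-specific rates per 100 000 for the River Delta: 89.00, 108.30, 57.96, 18.22.
For the Metro Area: 92.29, 88.54, 45.30, 10.24.
Combined standard total = 2 114 700; weights = 0.2063, 0.2587, 0.2276, 0.3075.
The River Delta: 0.2063×89.00 + 0.2587×108.30 + 0.2276×57.96 + 0.3075×18.22 = 65.1654 per 100 000.
The Metro Area: 0.2063×92.29 + 0.2587×88.54 + 0.2276×45.30 + 0.3075×10.24 = 55.3997 per 100 000.
The crude rates (49.78 vs 68.36) would put the Metro Area higher, but that reflects its education composition; once standardized to a common education structure, the River Delta has the higher underlying rate.

River Delta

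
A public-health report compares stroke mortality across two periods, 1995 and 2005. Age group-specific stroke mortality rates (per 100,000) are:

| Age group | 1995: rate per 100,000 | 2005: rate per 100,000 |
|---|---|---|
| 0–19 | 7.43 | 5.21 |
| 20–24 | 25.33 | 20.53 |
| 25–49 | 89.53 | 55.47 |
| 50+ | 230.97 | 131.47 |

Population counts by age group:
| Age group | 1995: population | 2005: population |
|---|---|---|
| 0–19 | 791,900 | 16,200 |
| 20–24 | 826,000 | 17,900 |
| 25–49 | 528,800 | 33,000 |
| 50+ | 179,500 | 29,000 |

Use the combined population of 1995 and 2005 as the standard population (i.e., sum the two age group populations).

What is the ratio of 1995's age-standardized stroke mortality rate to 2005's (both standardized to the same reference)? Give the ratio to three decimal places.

1.571

Combined standard total = 2,422,300; weights = 0.3336, 0.3484, 0.2319, 0.0861.
1995: 0.3336×7.43 + 0.3484×25.33 + 0.2319×89.53 + 0.0861×230.97 = 51.9487 per 100,000.
2005: 0.3336×5.21 + 0.3484×20.53 + 0.2319×55.47 + 0.0861×131.47 = 33.0719 per 100,000.
Ratio = 51.9487 ÷ 33.0719 = 1.57078.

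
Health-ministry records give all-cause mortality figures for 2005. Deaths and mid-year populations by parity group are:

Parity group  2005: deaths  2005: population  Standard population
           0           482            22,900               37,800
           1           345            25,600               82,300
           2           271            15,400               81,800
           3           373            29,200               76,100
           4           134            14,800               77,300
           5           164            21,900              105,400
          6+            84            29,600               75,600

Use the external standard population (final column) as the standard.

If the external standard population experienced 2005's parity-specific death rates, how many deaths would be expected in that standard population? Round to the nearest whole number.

Parity-specific rates per 100,000 for 2005: 2104.80, 1347.66, 1759.74, 1277.40, 905.41, 748.86, 283.78.
Expected deaths = Σ (standard pop × parity-specific rate ÷ 100,000)
= 37,800×2104.80/100,000 + 82,300×1347.66/100,000 + 81,800×1759.74/100,000 + 76,100×1277.40/100,000 + 77,300×905.41/100,000 + 105,400×748.86/100,000 + 75,600×283.78/100,000
= 795.62 + 1109.12 + 1439.47 + 972.10 + 699.88 + 789.30 + 214.54 = 6020.02.

6020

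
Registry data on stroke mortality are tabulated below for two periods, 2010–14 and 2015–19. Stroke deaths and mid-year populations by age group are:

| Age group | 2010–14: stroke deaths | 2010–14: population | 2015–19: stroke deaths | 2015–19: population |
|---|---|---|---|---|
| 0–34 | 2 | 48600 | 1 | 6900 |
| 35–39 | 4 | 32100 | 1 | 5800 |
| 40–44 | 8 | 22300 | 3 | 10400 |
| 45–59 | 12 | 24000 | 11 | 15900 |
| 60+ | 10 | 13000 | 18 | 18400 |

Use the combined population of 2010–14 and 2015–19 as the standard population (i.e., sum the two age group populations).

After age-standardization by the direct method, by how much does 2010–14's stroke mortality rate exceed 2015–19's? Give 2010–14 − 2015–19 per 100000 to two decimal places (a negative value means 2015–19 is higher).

-9.87

Age-specific rates per 100000 for 2010–14: 4.12, 12.46, 35.87, 50.00, 76.92.
For 2015–19: 14.49, 17.24, 28.85, 69.18, 97.83.
Combined standard total = 197400; weights = 0.2812, 0.1920, 0.1657, 0.2021, 0.1591.
2010–14: 0.2812×4.12 + 0.1920×12.46 + 0.1657×35.87 + 0.2021×50.00 + 0.1591×76.92 = 31.8346 per 100000.
2015–19: 0.2812×14.49 + 0.1920×17.24 + 0.1657×28.85 + 0.2021×69.18 + 0.1591×97.83 = 41.7081 per 100000.
Difference = 31.8346 − 41.7081 = -9.8735.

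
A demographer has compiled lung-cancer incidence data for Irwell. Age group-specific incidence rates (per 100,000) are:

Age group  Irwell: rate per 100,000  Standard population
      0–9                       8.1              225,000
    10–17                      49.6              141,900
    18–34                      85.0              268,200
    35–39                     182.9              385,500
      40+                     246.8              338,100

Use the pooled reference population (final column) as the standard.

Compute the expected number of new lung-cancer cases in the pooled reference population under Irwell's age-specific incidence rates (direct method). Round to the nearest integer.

1856

Expected new lung-cancer cases = Σ (standard pop × age-specific rate ÷ 100,000)
= 225,000×8.1/100,000 + 141,900×49.6/100,000 + 268,200×85.0/100,000 + 385,500×182.9/100,000 + 338,100×246.8/100,000
= 18.23 + 70.38 + 227.97 + 705.08 + 834.43 = 1856.09.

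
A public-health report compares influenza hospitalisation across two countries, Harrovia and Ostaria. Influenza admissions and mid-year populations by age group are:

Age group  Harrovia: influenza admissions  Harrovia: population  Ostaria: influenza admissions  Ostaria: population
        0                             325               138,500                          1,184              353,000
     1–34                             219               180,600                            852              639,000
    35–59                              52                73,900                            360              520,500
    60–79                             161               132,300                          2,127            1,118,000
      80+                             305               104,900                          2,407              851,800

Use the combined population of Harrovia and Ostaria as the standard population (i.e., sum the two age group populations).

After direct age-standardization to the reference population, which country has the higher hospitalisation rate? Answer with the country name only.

Ostaria

Age-specific rates per 100,000 for Harrovia: 234.66, 121.26, 70.37, 121.69, 290.75.
For Ostaria: 335.41, 133.33, 69.16, 190.25, 282.58.
Combined standard total = 4,112,500; weights = 0.1195, 0.1993, 0.1445, 0.3040, 0.2326.
Harrovia: 0.1195×234.66 + 0.1993×121.26 + 0.1445×70.37 + 0.3040×121.69 + 0.2326×290.75 = 167.0182 per 100,000.
Ostaria: 0.1195×335.41 + 0.1993×133.33 + 0.1445×69.16 + 0.3040×190.25 + 0.2326×282.58 = 200.2330 per 100,000.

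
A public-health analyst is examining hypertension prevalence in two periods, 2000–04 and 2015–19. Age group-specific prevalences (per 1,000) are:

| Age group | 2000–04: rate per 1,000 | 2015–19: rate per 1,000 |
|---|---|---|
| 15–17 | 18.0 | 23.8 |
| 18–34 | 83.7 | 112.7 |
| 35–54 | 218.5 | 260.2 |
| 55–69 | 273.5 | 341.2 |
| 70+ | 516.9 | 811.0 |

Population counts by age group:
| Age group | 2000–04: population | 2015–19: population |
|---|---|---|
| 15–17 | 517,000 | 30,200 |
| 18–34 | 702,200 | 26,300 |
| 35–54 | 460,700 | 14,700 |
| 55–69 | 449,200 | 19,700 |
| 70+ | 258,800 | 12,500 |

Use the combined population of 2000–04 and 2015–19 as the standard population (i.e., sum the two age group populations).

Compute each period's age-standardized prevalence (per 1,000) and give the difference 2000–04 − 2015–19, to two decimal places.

-62.48

Combined standard total = 2,491,300; weights = 0.2196, 0.2924, 0.1908, 0.1882, 0.1089.
2000–04: 0.2196×18.0 + 0.2924×83.7 + 0.1908×218.5 + 0.1882×273.5 + 0.1089×516.9 = 177.8907 per 1,000.
2015–19: 0.2196×23.8 + 0.2924×112.7 + 0.1908×260.2 + 0.1882×341.2 + 0.1089×811.0 = 240.3714 per 1,000.
Difference = 177.8907 − 240.3714 = -62.4808.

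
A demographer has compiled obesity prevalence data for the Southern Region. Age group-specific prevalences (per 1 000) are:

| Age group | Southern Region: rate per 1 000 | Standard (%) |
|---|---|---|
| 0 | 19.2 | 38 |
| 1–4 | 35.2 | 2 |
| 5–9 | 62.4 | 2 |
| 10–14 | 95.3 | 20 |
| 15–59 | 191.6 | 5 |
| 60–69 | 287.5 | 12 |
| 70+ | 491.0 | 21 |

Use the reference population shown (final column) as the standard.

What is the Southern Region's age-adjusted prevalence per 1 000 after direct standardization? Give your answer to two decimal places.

175.50

Standard weights: 0.38, 0.02, 0.02, 0.20, 0.05, 0.12, 0.21.
Standardized rate: 0.3800×19.2 + 0.0200×35.2 + 0.0200×62.4 + 0.2000×95.3 + 0.0500×191.6 + 0.1200×287.5 + 0.2100×491.0 = 175.4980 per 1 000.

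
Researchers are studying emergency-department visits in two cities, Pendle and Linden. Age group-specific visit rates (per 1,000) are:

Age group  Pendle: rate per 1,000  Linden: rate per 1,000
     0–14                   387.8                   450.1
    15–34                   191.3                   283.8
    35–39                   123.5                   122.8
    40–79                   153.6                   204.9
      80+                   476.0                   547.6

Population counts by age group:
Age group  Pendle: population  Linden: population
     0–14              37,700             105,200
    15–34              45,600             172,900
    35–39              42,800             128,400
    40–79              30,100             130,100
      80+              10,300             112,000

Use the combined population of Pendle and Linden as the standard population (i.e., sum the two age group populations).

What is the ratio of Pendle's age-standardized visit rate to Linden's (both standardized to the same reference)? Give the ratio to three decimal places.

0.814

Combined standard total = 815,100; weights = 0.1753, 0.2681, 0.2100, 0.1965, 0.1500.
Pendle: 0.1753×387.8 + 0.2681×191.3 + 0.2100×123.5 + 0.1965×153.6 + 0.1500×476.0 = 246.8168 per 1,000.
Linden: 0.1753×450.1 + 0.2681×283.8 + 0.2100×122.8 + 0.1965×204.9 + 0.1500×547.6 = 303.2136 per 1,000.
Ratio = 246.8168 ÷ 303.2136 = 0.81400.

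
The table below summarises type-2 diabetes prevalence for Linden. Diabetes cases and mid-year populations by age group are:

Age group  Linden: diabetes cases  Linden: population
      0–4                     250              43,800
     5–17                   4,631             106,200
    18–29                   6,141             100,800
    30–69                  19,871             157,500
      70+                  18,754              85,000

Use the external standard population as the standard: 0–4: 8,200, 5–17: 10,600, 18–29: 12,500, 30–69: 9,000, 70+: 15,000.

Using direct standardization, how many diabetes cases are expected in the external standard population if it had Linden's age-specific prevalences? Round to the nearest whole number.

5716

Age-specific rates per 1,000 for Linden: 5.708, 43.606, 60.923, 126.165, 220.635.
Expected diabetes cases = Σ (standard pop × age-specific rate ÷ 1,000)
= 8,200×5.708/1,000 + 10,600×43.606/1,000 + 12,500×60.923/1,000 + 9,000×126.165/1,000 + 15,000×220.635/1,000
= 46.80 + 462.23 + 761.53 + 1135.49 + 3309.53 = 5715.58.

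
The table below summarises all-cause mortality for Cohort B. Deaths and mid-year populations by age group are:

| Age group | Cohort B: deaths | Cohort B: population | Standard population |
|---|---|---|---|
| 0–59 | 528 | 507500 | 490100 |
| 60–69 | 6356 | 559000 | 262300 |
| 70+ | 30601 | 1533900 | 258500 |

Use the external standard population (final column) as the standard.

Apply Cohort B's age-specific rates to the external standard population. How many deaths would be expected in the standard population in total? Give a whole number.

Age-specific rates per 1000 for Cohort B: 1.040, 11.370, 19.950.
Expected deaths = Σ (standard pop × age-specific rate ÷ 1000)
= 490100×1.040/1000 + 262300×11.370/1000 + 258500×19.950/1000
= 509.90 + 2982.43 + 5157.02 = 8649.35.

8649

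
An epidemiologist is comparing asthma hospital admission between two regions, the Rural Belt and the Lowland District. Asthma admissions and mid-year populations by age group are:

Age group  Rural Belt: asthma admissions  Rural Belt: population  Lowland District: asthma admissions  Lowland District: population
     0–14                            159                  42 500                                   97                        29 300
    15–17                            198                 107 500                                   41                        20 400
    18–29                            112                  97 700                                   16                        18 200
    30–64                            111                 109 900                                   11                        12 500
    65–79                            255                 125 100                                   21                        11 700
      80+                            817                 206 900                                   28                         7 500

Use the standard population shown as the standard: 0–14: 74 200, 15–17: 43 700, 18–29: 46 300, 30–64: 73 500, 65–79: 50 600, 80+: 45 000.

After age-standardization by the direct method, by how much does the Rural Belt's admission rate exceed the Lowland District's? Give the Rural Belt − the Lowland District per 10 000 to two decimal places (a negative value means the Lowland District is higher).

Age-specific rates per 10 000 for the Rural Belt: 37.41, 18.42, 11.46, 10.10, 20.38, 39.49.
For the Lowland District: 33.11, 20.10, 8.79, 8.80, 17.95, 37.33.
Standard total = 333 300; weights = 0.2226, 0.1311, 0.1389, 0.2205, 0.1518, 0.1350.
The Rural Belt: 0.2226×37.41 + 0.1311×18.42 + 0.1389×11.46 + 0.2205×10.10 + 0.1518×20.38 + 0.1350×39.49 = 22.9893 per 10 000.
The Lowland District: 0.2226×33.11 + 0.1311×20.10 + 0.1389×8.79 + 0.2205×8.80 + 0.1518×17.95 + 0.1350×37.33 = 20.9324 per 10 000.
Difference = 22.9893 − 20.9324 = 2.0569.

2.06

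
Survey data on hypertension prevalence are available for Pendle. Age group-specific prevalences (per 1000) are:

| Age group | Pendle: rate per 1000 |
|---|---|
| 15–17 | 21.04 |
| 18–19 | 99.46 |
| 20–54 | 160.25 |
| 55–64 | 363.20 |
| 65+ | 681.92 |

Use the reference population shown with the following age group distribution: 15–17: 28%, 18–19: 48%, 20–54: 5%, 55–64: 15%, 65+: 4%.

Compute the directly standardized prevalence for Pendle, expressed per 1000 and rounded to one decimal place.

143.4

Standard weights: 0.28, 0.48, 0.05, 0.15, 0.04.
Standardized rate: 0.2800×21.04 + 0.4800×99.46 + 0.0500×160.25 + 0.1500×363.20 + 0.0400×681.92 = 143.4013 per 1000.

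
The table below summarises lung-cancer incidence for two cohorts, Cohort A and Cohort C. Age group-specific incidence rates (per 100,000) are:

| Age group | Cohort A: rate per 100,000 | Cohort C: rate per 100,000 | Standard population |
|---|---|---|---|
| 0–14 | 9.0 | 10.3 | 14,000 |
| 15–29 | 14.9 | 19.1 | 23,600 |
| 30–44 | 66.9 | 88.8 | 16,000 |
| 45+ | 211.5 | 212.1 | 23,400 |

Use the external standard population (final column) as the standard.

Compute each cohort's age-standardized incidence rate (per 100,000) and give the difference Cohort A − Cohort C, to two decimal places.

-6.26

Standard total = 77,000; weights = 0.1818, 0.3065, 0.2078, 0.3039.
Cohort A: 0.1818×9.0 + 0.3065×14.9 + 0.2078×66.9 + 0.3039×211.5 = 84.3784 per 100,000.
Cohort C: 0.1818×10.3 + 0.3065×19.1 + 0.2078×88.8 + 0.3039×212.1 = 90.6351 per 100,000.
Difference = 84.3784 − 90.6351 = -6.2566.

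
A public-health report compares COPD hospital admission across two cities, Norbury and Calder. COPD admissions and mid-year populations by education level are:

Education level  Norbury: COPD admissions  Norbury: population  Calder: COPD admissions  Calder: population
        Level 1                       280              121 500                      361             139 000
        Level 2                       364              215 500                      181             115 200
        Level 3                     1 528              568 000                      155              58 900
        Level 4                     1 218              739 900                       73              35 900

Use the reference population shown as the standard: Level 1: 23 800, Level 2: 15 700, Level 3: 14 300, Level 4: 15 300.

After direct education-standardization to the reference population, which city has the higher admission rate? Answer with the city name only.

Calder

Education-specific rates per 10 000 for Norbury: 23.05, 16.89, 26.90, 16.46.
For Calder: 25.97, 15.71, 26.32, 20.33.
Standard total = 69 100; weights = 0.3444, 0.2272, 0.2069, 0.2214.
Norbury: 0.3444×23.05 + 0.2272×16.89 + 0.2069×26.90 + 0.2214×16.46 = 20.9873 per 10 000.
Calder: 0.3444×25.97 + 0.2272×15.71 + 0.2069×26.32 + 0.2214×20.33 = 22.4634 per 10 000.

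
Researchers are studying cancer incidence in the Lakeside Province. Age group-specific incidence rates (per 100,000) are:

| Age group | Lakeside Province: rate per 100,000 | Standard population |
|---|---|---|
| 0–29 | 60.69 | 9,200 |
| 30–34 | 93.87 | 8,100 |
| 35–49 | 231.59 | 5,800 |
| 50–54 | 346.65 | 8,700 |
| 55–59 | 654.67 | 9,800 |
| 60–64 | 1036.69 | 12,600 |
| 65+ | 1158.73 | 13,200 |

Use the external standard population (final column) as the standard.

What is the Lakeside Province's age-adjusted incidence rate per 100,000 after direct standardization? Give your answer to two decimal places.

600.16

Standard total = 67,400; weights = 0.1365, 0.1202, 0.0861, 0.1291, 0.1454, 0.1869, 0.1958.
Standardized rate: 0.1365×60.69 + 0.1202×93.87 + 0.0861×231.59 + 0.1291×346.65 + 0.1454×654.67 + 0.1869×1036.69 + 0.1958×1158.73 = 600.1642 per 100,000.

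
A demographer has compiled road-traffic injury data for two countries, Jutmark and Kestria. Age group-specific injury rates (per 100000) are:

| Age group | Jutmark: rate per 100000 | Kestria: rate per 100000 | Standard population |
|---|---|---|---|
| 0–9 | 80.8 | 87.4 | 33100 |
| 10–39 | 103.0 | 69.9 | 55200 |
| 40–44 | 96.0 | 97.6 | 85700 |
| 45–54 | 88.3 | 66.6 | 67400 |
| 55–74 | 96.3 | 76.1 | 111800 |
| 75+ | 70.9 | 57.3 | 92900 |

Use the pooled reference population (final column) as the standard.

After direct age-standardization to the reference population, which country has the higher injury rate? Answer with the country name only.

Standard total = 446100; weights = 0.0742, 0.1237, 0.1921, 0.1511, 0.2506, 0.2082.
Jutmark: 0.0742×80.8 + 0.1237×103.0 + 0.1921×96.0 + 0.1511×88.3 + 0.2506×96.3 + 0.2082×70.9 = 89.4231 per 100000.
Kestria: 0.0742×87.4 + 0.1237×69.9 + 0.1921×97.6 + 0.1511×66.6 + 0.2506×76.1 + 0.2082×57.3 = 74.9512 per 100000.

Jutmark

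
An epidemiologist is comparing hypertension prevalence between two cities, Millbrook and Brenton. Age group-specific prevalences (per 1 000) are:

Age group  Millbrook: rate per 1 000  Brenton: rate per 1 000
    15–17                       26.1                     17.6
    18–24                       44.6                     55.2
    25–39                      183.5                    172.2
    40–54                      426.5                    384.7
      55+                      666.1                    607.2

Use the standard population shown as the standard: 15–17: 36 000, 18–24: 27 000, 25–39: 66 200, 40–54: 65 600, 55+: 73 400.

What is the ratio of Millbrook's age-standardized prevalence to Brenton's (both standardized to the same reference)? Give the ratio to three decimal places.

Standard total = 268 200; weights = 0.1342, 0.1007, 0.2468, 0.2446, 0.2737.
Millbrook: 0.1342×26.1 + 0.1007×44.6 + 0.2468×183.5 + 0.2446×426.5 + 0.2737×666.1 = 339.9017 per 1 000.
Brenton: 0.1342×17.6 + 0.1007×55.2 + 0.2468×172.2 + 0.2446×384.7 + 0.2737×607.2 = 310.6952 per 1 000.
Ratio = 339.9017 ÷ 310.6952 = 1.09400.

1.094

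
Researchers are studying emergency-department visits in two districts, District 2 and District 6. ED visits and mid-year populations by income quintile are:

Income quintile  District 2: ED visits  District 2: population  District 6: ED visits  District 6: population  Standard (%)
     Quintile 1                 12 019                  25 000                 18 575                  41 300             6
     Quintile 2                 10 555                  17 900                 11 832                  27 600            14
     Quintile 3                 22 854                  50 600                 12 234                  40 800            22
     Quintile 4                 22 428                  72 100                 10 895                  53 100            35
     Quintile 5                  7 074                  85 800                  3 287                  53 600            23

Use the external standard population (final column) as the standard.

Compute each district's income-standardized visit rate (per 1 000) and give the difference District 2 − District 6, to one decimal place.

99.7

Income-specific rates per 1 000 for District 2: 480.760, 589.665, 451.660, 311.068, 82.448.
For District 6: 449.758, 428.696, 299.853, 205.179, 61.325.
Standard weights: 0.06, 0.14, 0.22, 0.35, 0.23.
District 2: 0.0600×480.760 + 0.1400×589.665 + 0.2200×451.660 + 0.3500×311.068 + 0.2300×82.448 = 338.6006 per 1 000.
District 6: 0.0600×449.758 + 0.1400×428.696 + 0.2200×299.853 + 0.3500×205.179 + 0.2300×61.325 = 238.8878 per 1 000.
Difference = 338.6006 − 238.8878 = 99.7128.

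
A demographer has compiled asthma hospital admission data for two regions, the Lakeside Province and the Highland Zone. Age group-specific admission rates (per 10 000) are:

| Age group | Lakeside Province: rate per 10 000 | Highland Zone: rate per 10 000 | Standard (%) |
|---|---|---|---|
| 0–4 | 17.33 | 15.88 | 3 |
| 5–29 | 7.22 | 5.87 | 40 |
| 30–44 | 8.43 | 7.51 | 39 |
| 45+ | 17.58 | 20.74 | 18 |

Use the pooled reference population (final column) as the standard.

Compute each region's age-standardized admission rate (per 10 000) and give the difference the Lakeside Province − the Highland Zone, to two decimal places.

Standard weights: 0.03, 0.40, 0.39, 0.18.
The Lakeside Province: 0.0300×17.33 + 0.4000×7.22 + 0.3900×8.43 + 0.1800×17.58 = 9.8600 per 10 000.
The Highland Zone: 0.0300×15.88 + 0.4000×5.87 + 0.3900×7.51 + 0.1800×20.74 = 9.4865 per 10 000.
Difference = 9.8600 − 9.4865 = 0.3735.

0.37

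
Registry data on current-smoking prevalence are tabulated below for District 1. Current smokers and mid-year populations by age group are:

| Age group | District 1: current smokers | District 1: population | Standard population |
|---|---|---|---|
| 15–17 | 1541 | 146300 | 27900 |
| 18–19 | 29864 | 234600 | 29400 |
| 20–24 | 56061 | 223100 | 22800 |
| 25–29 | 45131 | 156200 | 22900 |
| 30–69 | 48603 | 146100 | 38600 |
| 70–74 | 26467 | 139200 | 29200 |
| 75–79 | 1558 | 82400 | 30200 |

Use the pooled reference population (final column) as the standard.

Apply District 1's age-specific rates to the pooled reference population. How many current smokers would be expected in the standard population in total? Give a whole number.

35346

Age-specific rates per 1000 for District 1: 10.533, 127.298, 251.282, 288.931, 332.669, 190.136, 18.908.
Expected current smokers = Σ (standard pop × age-specific rate ÷ 1000)
= 27900×10.533/1000 + 29400×127.298/1000 + 22800×251.282/1000 + 22900×288.931/1000 + 38600×332.669/1000 + 29200×190.136/1000 + 30200×18.908/1000
= 293.87 + 3742.55 + 5729.23 + 6616.52 + 12841.04 + 5551.99 + 571.01 = 35346.21.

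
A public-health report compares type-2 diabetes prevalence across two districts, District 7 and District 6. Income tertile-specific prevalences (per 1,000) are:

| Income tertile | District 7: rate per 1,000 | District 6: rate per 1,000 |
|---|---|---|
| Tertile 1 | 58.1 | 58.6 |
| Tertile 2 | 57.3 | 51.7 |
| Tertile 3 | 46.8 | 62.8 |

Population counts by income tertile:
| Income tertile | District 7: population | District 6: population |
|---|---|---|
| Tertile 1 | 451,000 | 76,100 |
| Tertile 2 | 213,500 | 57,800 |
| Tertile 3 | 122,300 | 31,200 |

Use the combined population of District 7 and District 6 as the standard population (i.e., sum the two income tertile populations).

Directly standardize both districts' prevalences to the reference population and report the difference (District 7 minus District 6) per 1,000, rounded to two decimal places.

-1.26

Combined standard total = 951,900; weights = 0.5537, 0.2850, 0.1613.
District 7: 0.5537×58.1 + 0.2850×57.3 + 0.1613×46.8 = 56.0498 per 1,000.
District 6: 0.5537×58.6 + 0.2850×51.7 + 0.1613×62.8 = 57.3107 per 1,000.
Difference = 56.0498 − 57.3107 = -1.2609.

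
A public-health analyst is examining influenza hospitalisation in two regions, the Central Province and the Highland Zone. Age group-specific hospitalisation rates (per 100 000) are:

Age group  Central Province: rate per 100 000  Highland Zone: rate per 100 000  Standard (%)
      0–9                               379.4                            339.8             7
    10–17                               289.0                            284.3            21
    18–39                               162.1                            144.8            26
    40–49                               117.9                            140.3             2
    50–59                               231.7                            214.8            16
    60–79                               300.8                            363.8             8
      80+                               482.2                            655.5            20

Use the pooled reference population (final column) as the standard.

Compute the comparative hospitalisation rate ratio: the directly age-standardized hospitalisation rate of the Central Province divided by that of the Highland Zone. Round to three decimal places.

0.908

Standard weights: 0.07, 0.21, 0.26, 0.02, 0.16, 0.08, 0.20.
The Central Province: 0.0700×379.4 + 0.2100×289.0 + 0.2600×162.1 + 0.0200×117.9 + 0.1600×231.7 + 0.0800×300.8 + 0.2000×482.2 = 289.3280 per 100 000.
The Highland Zone: 0.0700×339.8 + 0.2100×284.3 + 0.2600×144.8 + 0.0200×140.3 + 0.1600×214.8 + 0.0800×363.8 + 0.2000×655.5 = 318.5150 per 100 000.
Ratio = 289.3280 ÷ 318.5150 = 0.90837.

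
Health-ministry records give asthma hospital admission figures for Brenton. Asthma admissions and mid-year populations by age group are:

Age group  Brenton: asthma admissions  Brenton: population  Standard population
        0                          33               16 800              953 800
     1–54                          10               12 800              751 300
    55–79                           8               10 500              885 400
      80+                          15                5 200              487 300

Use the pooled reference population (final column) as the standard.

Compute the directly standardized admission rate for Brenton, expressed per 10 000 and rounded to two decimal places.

Age-specific rates per 10 000 for Brenton: 19.64, 7.81, 7.62, 28.85.
Standard total = 3 077 800; weights = 0.3099, 0.2441, 0.2877, 0.1583.
Standardized rate: 0.3099×19.64 + 0.2441×7.81 + 0.2877×7.62 + 0.1583×28.85 = 14.7532 per 10 000.

14.75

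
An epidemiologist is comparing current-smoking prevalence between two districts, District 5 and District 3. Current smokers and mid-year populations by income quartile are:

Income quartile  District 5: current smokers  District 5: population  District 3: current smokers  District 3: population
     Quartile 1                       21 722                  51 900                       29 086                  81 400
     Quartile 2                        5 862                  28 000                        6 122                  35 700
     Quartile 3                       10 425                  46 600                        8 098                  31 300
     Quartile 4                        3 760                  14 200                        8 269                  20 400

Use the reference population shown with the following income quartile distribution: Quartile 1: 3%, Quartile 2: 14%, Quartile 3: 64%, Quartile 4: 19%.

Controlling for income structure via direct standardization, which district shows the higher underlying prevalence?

District 3

Income-specific rates per 1 000 for District 5: 418.536, 209.357, 223.712, 264.789.
For District 3: 357.322, 171.485, 258.722, 405.343.
Standard weights: 0.03, 0.14, 0.64, 0.19.
District 5: 0.0300×418.536 + 0.1400×209.357 + 0.6400×223.712 + 0.1900×264.789 = 235.3519 per 1 000.
District 3: 0.0300×357.322 + 0.1400×171.485 + 0.6400×258.722 + 0.1900×405.343 = 277.3248 per 1 000.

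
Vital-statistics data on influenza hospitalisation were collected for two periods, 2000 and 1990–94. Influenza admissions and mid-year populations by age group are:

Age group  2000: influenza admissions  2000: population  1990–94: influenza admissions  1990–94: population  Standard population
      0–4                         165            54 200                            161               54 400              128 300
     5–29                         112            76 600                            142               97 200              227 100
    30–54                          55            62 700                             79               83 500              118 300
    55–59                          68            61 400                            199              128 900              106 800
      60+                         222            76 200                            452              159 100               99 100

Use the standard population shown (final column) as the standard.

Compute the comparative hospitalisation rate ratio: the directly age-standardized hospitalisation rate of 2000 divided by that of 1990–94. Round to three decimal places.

Age-specific rates per 100 000 for 2000: 304.43, 146.21, 87.72, 110.75, 291.34.
For 1990–94: 295.96, 146.09, 94.61, 154.38, 284.10.
Standard total = 679 600; weights = 0.1888, 0.3342, 0.1741, 0.1572, 0.1458.
2000: 0.1888×304.43 + 0.3342×146.21 + 0.1741×87.72 + 0.1572×110.75 + 0.1458×291.34 = 181.4894 per 100 000.
1990–94: 0.1888×295.96 + 0.3342×146.09 + 0.1741×94.61 + 0.1572×154.38 + 0.1458×284.10 = 186.8496 per 100 000.
Ratio = 181.4894 ÷ 186.8496 = 0.97131.

0.971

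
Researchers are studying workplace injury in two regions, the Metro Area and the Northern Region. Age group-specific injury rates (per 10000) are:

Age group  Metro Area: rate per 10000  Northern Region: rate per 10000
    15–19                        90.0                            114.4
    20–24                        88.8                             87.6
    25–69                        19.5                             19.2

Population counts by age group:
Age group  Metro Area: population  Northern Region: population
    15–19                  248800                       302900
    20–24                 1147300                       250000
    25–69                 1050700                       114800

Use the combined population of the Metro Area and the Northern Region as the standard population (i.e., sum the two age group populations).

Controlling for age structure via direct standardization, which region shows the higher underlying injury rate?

Northern Region

Combined standard total = 3114500; weights = 0.1771, 0.4486, 0.3742.
The Metro Area: 0.1771×90.0 + 0.4486×88.8 + 0.3742×19.5 = 63.0793 per 10000.
The Northern Region: 0.1771×114.4 + 0.4486×87.6 + 0.3742×19.2 = 66.7509 per 10000.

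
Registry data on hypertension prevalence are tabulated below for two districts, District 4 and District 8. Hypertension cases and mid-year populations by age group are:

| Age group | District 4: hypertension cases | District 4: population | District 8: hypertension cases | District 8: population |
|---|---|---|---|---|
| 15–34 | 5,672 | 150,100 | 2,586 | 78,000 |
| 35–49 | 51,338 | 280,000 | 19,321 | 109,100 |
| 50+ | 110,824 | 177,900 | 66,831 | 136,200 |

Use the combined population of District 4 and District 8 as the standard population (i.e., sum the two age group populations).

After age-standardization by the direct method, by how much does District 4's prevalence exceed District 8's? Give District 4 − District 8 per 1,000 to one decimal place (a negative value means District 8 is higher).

Age-specific rates per 1,000 for District 4: 37.788, 183.350, 622.957.
For District 8: 33.154, 177.094, 490.683.
Combined standard total = 931,300; weights = 0.2449, 0.4178, 0.3373.
District 4: 0.2449×37.788 + 0.4178×183.350 + 0.3373×622.957 = 295.9644 per 1,000.
District 8: 0.2449×33.154 + 0.4178×177.094 + 0.3373×490.683 = 247.6037 per 1,000.
Difference = 295.9644 − 247.6037 = 48.3607.

48.4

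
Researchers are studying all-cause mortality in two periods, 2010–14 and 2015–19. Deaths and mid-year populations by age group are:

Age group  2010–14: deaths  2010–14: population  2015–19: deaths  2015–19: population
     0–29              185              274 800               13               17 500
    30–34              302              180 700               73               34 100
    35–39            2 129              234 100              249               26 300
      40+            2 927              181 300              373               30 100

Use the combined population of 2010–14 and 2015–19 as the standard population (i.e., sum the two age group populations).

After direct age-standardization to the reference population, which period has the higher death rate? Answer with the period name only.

2010–14

Age-specific rates per 1 000 for 2010–14: 0.673, 1.671, 9.094, 16.145.
For 2015–19: 0.743, 2.141, 9.468, 12.392.
Combined standard total = 978 900; weights = 0.2986, 0.2194, 0.2660, 0.2160.
2010–14: 0.2986×0.673 + 0.2194×1.671 + 0.2660×9.094 + 0.2160×16.145 = 6.4735 per 1 000.
2015–19: 0.2986×0.743 + 0.2194×2.141 + 0.2660×9.468 + 0.2160×12.392 = 5.8862 per 1 000.
The crude rates (6.36 vs 6.56) would put 2015–19 higher, but that reflects its age composition; once standardized to a common age structure, 2010–14 has the higher underlying rate.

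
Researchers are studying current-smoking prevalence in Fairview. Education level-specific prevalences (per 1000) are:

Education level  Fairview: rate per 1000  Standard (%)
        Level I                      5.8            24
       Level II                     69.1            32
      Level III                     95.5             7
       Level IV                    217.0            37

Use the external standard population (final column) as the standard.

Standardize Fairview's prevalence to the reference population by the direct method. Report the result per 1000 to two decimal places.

Standard weights: 0.24, 0.32, 0.07, 0.37.
Standardized rate: 0.2400×5.8 + 0.3200×69.1 + 0.0700×95.5 + 0.3700×217.0 = 110.4790 per 1000.

110.48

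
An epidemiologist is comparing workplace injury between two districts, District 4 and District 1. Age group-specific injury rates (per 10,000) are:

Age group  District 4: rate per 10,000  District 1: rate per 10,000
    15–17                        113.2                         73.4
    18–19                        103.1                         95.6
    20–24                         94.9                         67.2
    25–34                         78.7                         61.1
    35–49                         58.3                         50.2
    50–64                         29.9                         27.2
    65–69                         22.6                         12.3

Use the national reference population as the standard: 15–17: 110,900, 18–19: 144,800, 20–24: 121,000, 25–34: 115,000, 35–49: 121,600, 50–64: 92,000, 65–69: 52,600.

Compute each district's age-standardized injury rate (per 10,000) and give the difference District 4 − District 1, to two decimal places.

16.69

Standard total = 757,900; weights = 0.1463, 0.1911, 0.1597, 0.1517, 0.1604, 0.1214, 0.0694.
District 4: 0.1463×113.2 + 0.1911×103.1 + 0.1597×94.9 + 0.1517×78.7 + 0.1604×58.3 + 0.1214×29.9 + 0.0694×22.6 = 77.9061 per 10,000.
District 1: 0.1463×73.4 + 0.1911×95.6 + 0.1597×67.2 + 0.1517×61.1 + 0.1604×50.2 + 0.1214×27.2 + 0.0694×12.3 = 61.2143 per 10,000.
Difference = 77.9061 − 61.2143 = 16.6917.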